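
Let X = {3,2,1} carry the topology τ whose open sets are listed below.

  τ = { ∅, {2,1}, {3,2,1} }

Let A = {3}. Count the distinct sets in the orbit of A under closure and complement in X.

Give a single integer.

complement {2,1}; its interior {2,1}; cl(A) = X∖{2,1} = {3}
With k = closure, c = complement:
  1. A     = {3}
  2. cA    = {2,1}
  3. kcA   = {3,2,1}
  4. ckcA  = ∅
k, c of each give nothing new

4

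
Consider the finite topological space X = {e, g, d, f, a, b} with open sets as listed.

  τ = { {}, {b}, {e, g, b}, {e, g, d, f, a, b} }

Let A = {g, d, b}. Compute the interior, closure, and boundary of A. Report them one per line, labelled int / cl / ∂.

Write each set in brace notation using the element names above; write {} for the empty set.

int(A) = {b}
cl(A)  = {e, g, d, f, a, b}
∂A     = {e, g, d, f, a}

opens ⊆ A: {}, {b}; union → int = {b}
complement {e, f, a}; its interior {}; cl(A) = X∖{} = {e, g, d, f, a, b}
boundary = {e, g, d, f, a, b} ∖ {b} = {e, g, d, f, a}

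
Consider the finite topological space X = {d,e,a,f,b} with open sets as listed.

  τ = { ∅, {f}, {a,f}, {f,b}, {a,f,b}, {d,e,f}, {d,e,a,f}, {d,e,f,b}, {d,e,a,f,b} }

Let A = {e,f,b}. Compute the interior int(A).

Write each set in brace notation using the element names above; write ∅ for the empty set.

{f,b}

opens ⊆ A: ∅, {f}, {f,b}; union → int = {f,b}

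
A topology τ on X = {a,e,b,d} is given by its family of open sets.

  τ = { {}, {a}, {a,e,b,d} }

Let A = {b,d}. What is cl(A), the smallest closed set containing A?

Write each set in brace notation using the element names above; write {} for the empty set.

X∖A={a,e}, int(X∖A)={a}, hence cl(A)={e,b,d}

{e,b,d}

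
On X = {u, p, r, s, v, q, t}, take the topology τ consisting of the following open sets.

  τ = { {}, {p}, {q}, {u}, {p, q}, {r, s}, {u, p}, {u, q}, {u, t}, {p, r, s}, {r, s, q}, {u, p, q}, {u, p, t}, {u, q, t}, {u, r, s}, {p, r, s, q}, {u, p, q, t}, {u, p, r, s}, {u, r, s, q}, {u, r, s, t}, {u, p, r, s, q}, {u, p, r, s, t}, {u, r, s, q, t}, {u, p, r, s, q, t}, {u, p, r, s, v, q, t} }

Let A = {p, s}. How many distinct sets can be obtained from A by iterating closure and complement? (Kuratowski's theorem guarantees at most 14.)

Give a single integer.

closure: X∖int(X∖A) = X∖{u, q, t} = {p, r, s, v}
Let k=closure and c=complement:
  1. A     = {p, s}
  2. kA    = {p, r, s, v}
  3. cA    = {u, r, v, q, t}
  4. ckA   = {u, q, t}
  5. kcA   = {u, r, s, v, q, t}
  6. kckA  = {u, v, q, t}
  7. ckcA  = {p}
  8. ckckA = {p, r, s}
  9. kckcA = {p, v}
  10. ckckcA = {u, r, s, q, t}
— saturated at 10

10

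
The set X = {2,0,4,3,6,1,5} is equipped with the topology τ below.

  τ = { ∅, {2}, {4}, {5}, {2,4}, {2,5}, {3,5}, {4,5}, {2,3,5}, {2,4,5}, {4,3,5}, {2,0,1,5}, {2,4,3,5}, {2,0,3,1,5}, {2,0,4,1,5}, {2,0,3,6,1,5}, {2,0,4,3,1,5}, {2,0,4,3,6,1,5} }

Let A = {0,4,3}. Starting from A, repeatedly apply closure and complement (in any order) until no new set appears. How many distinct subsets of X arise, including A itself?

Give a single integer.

cl via duality: int({2,6,1,5}) = {2,5}, so X∖{2,5} = {0,4,3,6,1}
Write k for closure, c for complement:
  1. A     = {0,4,3}
  2. kA    = {0,4,3,6,1}
  3. cA    = {2,6,1,5}
  4. ckA   = {2,5}
  5. kcA   = {2,0,3,6,1,5}
  6. ckcA  = {4}
applying k or c yields no new set

6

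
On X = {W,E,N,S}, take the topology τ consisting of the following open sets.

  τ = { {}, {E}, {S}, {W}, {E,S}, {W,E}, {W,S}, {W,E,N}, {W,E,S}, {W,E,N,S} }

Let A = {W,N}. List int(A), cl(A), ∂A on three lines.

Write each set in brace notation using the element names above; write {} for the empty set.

open subsets of A: {}, {W}; so int(A) = {W}
closure: X∖int(X∖A) = X∖{E,S} = {W,N}
∂A = {W,N} minus {W} = {N}

int(A) = {W}
cl(A)  = {W,N}
∂A     = {N}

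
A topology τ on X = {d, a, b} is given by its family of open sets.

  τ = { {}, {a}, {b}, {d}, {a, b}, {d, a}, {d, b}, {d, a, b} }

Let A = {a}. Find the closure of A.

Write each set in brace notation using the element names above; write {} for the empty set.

{a}

cl via duality: int({d, b}) = {d, b}, so X∖{d, b} = {a}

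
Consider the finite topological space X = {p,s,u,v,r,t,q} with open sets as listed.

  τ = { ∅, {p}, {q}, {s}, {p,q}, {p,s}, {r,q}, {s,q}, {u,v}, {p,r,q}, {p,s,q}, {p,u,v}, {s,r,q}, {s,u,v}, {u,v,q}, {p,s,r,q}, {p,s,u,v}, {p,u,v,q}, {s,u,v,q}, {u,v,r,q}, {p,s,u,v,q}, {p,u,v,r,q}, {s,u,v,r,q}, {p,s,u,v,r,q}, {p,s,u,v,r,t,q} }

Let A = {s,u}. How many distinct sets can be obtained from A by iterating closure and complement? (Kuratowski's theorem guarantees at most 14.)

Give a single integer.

10

X∖A={p,v,r,t,q}, int(X∖A)={p,r,q}, hence cl(A)={s,u,v,t}
Orbit (k=closure, c=complement):
  1. A     = {s,u}
  2. kA    = {s,u,v,t}
  3. cA    = {p,v,r,t,q}
  4. ckA   = {p,r,q}
  5. kcA   = {p,u,v,r,t,q}
  6. kckA  = {p,r,t,q}
  7. ckcA  = {s}
  8. ckckA = {s,u,v}
  9. kckcA = {s,t}
  10. ckckcA = {p,u,v,r,q}
(closed under both — stop)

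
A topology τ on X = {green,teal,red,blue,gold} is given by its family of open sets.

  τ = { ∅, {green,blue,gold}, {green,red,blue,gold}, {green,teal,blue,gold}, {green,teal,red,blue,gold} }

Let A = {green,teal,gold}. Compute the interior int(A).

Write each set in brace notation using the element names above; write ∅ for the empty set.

interior: largest open inside A is ∅ (from ∅)

∅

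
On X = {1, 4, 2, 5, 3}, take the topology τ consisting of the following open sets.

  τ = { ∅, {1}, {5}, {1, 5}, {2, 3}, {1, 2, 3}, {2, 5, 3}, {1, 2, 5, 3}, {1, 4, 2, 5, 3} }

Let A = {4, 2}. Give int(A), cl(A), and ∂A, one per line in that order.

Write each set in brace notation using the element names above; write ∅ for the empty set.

int(A) = ∅
cl(A)  = {4, 2, 3}
∂A     = {4, 2, 3}

U open, U⊆A: ∅. int(A) = ⋃ = ∅
X∖A={1, 5, 3}, int(X∖A)={1, 5}, hence cl(A)={4, 2, 3}
∂A: remove int from cl → {4, 2, 3}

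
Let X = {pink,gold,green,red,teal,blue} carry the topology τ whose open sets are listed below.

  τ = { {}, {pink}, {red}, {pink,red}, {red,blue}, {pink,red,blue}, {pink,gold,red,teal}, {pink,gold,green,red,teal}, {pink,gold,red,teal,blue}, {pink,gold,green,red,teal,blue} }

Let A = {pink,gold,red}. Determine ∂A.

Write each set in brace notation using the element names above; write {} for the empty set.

{gold,green,teal,blue}

opens ⊆ A: {}, {red}, {pink}, {pink,red}; union → int = {pink,red}
complement {green,teal,blue}; its interior {}; cl(A) = X∖{} = {pink,gold,green,red,teal,blue}
boundary = {pink,gold,green,red,teal,blue} ∖ {pink,red} = {gold,green,teal,blue}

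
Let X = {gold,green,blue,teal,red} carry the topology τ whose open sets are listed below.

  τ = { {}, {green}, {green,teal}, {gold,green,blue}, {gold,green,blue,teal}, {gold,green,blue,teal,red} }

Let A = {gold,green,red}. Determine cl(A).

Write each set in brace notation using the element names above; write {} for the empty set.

cl via duality: int({blue,teal}) = {}, so X∖{} = {gold,green,blue,teal,red}

{gold,green,blue,teal,red}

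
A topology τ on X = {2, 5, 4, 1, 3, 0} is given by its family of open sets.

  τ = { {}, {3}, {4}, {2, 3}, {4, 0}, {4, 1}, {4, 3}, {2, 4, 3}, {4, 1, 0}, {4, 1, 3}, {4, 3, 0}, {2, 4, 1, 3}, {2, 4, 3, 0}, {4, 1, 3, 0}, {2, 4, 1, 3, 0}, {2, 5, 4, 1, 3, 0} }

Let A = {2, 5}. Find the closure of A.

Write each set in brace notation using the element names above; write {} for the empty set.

{2, 5}

closure: X∖int(X∖A) = X∖{4, 1, 3, 0} = {2, 5}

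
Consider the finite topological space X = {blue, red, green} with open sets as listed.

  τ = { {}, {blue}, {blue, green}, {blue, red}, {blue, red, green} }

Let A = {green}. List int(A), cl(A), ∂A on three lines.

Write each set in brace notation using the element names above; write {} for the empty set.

int(A) = {}
cl(A)  = {green}
∂A     = {green}

opens ⊆ A: {}; union → int = {}
complement {blue, red}; its interior {blue, red}; cl(A) = X∖{blue, red} = {green}
boundary = {green} ∖ {} = {green}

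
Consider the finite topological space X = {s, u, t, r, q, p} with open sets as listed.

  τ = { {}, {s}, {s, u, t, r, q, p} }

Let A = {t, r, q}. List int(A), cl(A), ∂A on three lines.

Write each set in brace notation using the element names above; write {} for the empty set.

int(A) = {}
cl(A)  = {u, t, r, q, p}
∂A     = {u, t, r, q, p}

opens ⊆ A: {}; union → int = {}
complement {s, u, p}; its interior {s}; cl(A) = X∖{s} = {u, t, r, q, p}
boundary = {u, t, r, q, p} ∖ {} = {u, t, r, q, p}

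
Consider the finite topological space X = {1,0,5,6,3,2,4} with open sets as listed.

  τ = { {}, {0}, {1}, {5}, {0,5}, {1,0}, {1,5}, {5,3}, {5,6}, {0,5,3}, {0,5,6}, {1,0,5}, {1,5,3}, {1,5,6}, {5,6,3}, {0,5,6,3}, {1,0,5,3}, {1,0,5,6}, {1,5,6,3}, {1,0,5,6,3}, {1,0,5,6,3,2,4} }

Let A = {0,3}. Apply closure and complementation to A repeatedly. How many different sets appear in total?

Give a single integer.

X∖A={1,5,6,2,4}, int(X∖A)={1,5,6}, hence cl(A)={0,3,2,4}
Orbit (k=closure, c=complement):
  1. A     = {0,3}
  2. kA    = {0,3,2,4}
  3. cA    = {1,5,6,2,4}
  4. ckA   = {1,5,6}
  5. kcA   = {1,5,6,3,2,4}
  6. ckcA  = {0}
  7. kckcA = {0,2,4}
  8. ckckcA = {1,5,6,3}
(closed under both — stop)

8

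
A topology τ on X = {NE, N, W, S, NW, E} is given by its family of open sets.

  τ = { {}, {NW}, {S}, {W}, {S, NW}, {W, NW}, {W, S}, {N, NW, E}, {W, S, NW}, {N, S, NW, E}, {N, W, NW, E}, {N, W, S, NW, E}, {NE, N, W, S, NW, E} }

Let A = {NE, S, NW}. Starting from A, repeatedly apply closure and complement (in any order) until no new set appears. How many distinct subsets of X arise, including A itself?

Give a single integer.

closure: X∖int(X∖A) = X∖{W} = {NE, N, S, NW, E}
Let k=closure and c=complement:
  1. A     = {NE, S, NW}
  2. kA    = {NE, N, S, NW, E}
  3. cA    = {N, W, E}
  4. ckA   = {W}
  5. kcA   = {NE, N, W, E}
  6. kckA  = {NE, W}
  7. ckcA  = {S, NW}
  8. ckckA = {N, S, NW, E}
— saturated at 8

8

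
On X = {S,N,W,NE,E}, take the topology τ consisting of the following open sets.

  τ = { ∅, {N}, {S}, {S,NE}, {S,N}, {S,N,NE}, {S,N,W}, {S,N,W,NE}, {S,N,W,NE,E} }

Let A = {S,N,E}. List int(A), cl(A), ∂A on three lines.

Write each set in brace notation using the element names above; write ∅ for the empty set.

U open, U⊆A: ∅, {S}, {N}, {S,N}. int(A) = ⋃ = {S,N}
X∖A={W,NE}, int(X∖A)=∅, hence cl(A)={S,N,W,NE,E}
∂A: remove int from cl → {W,NE,E}

int(A) = {S,N}
cl(A)  = {S,N,W,NE,E}
∂A     = {W,NE,E}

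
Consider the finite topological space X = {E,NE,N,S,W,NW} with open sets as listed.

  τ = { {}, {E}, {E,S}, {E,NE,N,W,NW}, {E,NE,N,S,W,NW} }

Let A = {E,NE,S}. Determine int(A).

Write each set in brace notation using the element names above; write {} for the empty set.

open subsets of A: {}, {E}, {E,S}; so int(A) = {E,S}

{E,S}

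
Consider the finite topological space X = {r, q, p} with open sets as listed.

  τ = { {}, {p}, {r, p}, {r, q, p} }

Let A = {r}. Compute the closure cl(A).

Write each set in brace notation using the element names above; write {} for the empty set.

{r, q}

closure: X∖int(X∖A) = X∖{p} = {r, q}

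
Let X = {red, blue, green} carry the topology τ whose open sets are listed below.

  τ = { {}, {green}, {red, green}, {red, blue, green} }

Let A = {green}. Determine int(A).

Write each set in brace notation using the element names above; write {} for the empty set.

{green}

U open, U⊆A: {}, {green}. int(A) = ⋃ = {green}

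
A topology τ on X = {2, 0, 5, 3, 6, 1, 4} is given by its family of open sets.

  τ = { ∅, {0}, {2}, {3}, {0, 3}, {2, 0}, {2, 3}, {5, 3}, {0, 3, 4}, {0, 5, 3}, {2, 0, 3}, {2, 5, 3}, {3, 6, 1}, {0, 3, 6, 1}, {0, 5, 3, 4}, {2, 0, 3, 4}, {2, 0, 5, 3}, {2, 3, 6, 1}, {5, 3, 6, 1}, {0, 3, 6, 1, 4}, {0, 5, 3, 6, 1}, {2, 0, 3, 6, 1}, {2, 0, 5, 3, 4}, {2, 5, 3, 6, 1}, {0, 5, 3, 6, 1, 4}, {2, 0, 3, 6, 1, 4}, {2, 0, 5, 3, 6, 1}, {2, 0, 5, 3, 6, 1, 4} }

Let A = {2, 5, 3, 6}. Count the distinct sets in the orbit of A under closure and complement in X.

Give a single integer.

8

cl via duality: int({0, 1, 4}) = {0}, so X∖{0} = {2, 5, 3, 6, 1, 4}
Write k for closure, c for complement:
  1. A     = {2, 5, 3, 6}
  2. kA    = {2, 5, 3, 6, 1, 4}
  3. cA    = {0, 1, 4}
  4. ckA   = {0}
  5. kcA   = {0, 6, 1, 4}
  6. kckA  = {0, 4}
  7. ckcA  = {2, 5, 3}
  8. ckckA = {2, 5, 3, 6, 1}
applying k or c yields no new set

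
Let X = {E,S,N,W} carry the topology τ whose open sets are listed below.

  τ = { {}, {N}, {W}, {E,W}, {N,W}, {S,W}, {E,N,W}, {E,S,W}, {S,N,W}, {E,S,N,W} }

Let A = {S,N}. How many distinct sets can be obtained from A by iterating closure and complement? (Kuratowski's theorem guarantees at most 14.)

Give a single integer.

4

closure: X∖int(X∖A) = X∖{E,W} = {S,N}
Let k=closure and c=complement:
  1. A     = {S,N}
  2. cA    = {E,W}
  3. kcA   = {E,S,W}
  4. ckcA  = {N}
— saturated at 4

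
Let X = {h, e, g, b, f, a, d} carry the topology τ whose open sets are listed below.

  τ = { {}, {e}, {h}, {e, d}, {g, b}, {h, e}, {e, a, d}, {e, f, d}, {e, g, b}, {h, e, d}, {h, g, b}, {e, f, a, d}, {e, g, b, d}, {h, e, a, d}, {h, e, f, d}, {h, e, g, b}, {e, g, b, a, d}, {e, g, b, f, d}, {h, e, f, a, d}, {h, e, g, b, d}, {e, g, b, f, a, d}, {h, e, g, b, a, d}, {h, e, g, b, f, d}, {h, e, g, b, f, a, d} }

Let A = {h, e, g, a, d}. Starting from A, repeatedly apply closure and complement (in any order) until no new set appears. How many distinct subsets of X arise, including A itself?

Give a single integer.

X∖A={b, f}, int(X∖A)={}, hence cl(A)={h, e, g, b, f, a, d}
Orbit (k=closure, c=complement):
  1. A     = {h, e, g, a, d}
  2. kA    = {h, e, g, b, f, a, d}
  3. cA    = {b, f}
  4. ckA   = {}
  5. kcA   = {g, b, f}
  6. ckcA  = {h, e, a, d}
  7. kckcA = {h, e, f, a, d}
  8. ckckcA = {g, b}
(closed under both — stop)

8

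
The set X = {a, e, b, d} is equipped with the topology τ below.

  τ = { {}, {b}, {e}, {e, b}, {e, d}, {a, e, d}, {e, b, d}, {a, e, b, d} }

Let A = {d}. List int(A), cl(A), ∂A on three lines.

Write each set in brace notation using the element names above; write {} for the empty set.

int(A) = {}
cl(A)  = {a, d}
∂A     = {a, d}

open subsets of A: {}; so int(A) = {}
closure: X∖int(X∖A) = X∖{e, b} = {a, d}
∂A = {a, d} minus {} = {a, d}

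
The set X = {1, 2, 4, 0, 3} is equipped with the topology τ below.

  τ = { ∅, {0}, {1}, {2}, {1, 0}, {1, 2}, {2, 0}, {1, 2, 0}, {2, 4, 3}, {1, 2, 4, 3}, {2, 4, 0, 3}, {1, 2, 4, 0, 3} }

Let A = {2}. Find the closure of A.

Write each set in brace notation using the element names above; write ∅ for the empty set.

{2, 4, 3}

cl via duality: int({1, 4, 0, 3}) = {1, 0}, so X∖{1, 0} = {2, 4, 3}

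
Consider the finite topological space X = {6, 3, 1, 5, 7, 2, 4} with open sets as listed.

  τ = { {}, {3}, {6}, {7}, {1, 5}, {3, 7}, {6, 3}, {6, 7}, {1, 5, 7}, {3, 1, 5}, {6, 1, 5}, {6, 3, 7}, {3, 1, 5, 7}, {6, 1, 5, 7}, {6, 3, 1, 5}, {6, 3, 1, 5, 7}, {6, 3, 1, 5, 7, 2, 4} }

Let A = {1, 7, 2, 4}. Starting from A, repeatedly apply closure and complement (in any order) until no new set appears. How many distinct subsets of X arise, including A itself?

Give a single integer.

10

closure: X∖int(X∖A) = X∖{6, 3} = {1, 5, 7, 2, 4}
Let k=closure and c=complement:
  1. A     = {1, 7, 2, 4}
  2. kA    = {1, 5, 7, 2, 4}
  3. cA    = {6, 3, 5}
  4. ckA   = {6, 3}
  5. kcA   = {6, 3, 1, 5, 2, 4}
  6. kckA  = {6, 3, 2, 4}
  7. ckcA  = {7}
  8. ckckA = {1, 5, 7}
  9. kckcA = {7, 2, 4}
  10. ckckcA = {6, 3, 1, 5}
— saturated at 10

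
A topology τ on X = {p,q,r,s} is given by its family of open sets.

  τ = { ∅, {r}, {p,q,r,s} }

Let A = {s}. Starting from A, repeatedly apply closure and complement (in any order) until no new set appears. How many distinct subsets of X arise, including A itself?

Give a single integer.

6

closure: X∖int(X∖A) = X∖{r} = {p,q,s}
Let k=closure and c=complement:
  1. A     = {s}
  2. kA    = {p,q,s}
  3. cA    = {p,q,r}
  4. ckA   = {r}
  5. kcA   = {p,q,r,s}
  6. ckcA  = ∅
— saturated at 6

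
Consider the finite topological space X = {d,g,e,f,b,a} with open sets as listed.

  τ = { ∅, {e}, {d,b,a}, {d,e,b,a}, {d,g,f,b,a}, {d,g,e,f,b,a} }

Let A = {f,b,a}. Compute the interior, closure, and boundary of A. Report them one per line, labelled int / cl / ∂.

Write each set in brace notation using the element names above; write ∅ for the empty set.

opens ⊆ A: ∅; union → int = ∅
complement {d,g,e}; its interior {e}; cl(A) = X∖{e} = {d,g,f,b,a}
boundary = {d,g,f,b,a} ∖ ∅ = {d,g,f,b,a}

int(A) = ∅
cl(A)  = {d,g,f,b,a}
∂A     = {d,g,f,b,a}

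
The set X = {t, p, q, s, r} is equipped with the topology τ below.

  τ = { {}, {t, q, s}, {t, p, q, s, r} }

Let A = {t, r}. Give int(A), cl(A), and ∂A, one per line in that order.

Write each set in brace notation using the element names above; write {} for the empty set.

int(A) = {}
cl(A)  = {t, p, q, s, r}
∂A     = {t, p, q, s, r}

open subsets of A: {}; so int(A) = {}
closure: X∖int(X∖A) = X∖{} = {t, p, q, s, r}
∂A = {t, p, q, s, r} minus {} = {t, p, q, s, r}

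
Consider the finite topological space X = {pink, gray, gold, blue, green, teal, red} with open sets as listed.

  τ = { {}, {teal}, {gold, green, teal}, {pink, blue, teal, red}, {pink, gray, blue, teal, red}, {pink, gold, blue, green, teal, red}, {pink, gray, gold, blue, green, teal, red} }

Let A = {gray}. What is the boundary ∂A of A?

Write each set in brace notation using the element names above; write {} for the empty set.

{gray}

U open, U⊆A: {}. int(A) = ⋃ = {}
X∖A={pink, gold, blue, green, teal, red}, int(X∖A)={pink, gold, blue, green, teal, red}, hence cl(A)={gray}
∂A: remove int from cl → {gray}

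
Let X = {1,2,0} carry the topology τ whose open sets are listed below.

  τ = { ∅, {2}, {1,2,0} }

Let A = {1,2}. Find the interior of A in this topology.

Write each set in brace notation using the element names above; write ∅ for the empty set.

{2}

interior: largest open inside A is {2} (from ∅, {2})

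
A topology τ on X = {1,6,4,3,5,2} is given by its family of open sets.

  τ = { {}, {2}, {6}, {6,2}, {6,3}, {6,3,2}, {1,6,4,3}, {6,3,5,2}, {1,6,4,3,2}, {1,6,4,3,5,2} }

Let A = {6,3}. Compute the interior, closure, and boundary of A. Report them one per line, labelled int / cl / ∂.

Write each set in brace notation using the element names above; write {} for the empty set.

open subsets of A: {}, {6}, {6,3}; so int(A) = {6,3}
closure: X∖int(X∖A) = X∖{2} = {1,6,4,3,5}
∂A = {1,6,4,3,5} minus {6,3} = {1,4,5}

int(A) = {6,3}
cl(A)  = {1,6,4,3,5}
∂A     = {1,4,5}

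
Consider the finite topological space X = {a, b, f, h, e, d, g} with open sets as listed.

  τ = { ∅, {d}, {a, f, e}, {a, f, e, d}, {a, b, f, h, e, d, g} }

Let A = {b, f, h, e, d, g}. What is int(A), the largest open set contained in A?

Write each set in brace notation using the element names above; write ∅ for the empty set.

{d}

opens ⊆ A: ∅, {d}; union → int = {d}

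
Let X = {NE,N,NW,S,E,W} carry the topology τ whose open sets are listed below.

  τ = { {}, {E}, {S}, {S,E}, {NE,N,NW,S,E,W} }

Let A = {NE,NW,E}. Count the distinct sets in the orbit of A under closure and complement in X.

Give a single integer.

complement {N,S,W}; its interior {S}; cl(A) = X∖{S} = {NE,N,NW,E,W}
With k = closure, c = complement:
  1. A     = {NE,NW,E}
  2. kA    = {NE,N,NW,E,W}
  3. cA    = {N,S,W}
  4. ckA   = {S}
  5. kcA   = {NE,N,NW,S,W}
  6. ckcA  = {E}
k, c of each give nothing new

6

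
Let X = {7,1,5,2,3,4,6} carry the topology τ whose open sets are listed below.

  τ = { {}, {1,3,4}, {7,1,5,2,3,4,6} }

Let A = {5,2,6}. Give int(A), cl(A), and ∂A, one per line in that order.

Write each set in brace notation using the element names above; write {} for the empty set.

int(A) = {}
cl(A)  = {7,5,2,6}
∂A     = {7,5,2,6}

U open, U⊆A: {}. int(A) = ⋃ = {}
X∖A={7,1,3,4}, int(X∖A)={1,3,4}, hence cl(A)={7,5,2,6}
∂A: remove int from cl → {7,5,2,6}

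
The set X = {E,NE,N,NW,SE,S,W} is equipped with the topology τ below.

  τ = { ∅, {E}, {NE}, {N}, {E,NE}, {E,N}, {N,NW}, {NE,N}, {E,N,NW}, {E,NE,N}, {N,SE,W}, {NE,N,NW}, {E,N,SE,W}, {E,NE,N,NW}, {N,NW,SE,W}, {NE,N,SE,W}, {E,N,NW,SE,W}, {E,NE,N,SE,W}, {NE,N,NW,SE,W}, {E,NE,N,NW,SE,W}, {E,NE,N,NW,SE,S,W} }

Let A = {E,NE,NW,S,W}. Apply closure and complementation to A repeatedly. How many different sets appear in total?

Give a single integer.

8

cl via duality: int({N,SE}) = {N}, so X∖{N} = {E,NE,NW,SE,S,W}
Write k for closure, c for complement:
  1. A     = {E,NE,NW,S,W}
  2. kA    = {E,NE,NW,SE,S,W}
  3. cA    = {N,SE}
  4. ckA   = {N}
  5. kcA   = {N,NW,SE,S,W}
  6. ckcA  = {E,NE}
  7. kckcA = {E,NE,S}
  8. ckckcA = {N,NW,SE,W}
applying k or c yields no new set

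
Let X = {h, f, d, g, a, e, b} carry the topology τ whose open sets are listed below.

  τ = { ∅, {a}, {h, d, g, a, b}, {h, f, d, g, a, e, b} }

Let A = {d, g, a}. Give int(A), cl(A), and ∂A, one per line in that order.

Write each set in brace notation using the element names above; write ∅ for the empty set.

int(A) = {a}
cl(A)  = {h, f, d, g, a, e, b}
∂A     = {h, f, d, g, e, b}

opens ⊆ A: ∅, {a}; union → int = {a}
complement {h, f, e, b}; its interior ∅; cl(A) = X∖∅ = {h, f, d, g, a, e, b}
boundary = {h, f, d, g, a, e, b} ∖ {a} = {h, f, d, g, e, b}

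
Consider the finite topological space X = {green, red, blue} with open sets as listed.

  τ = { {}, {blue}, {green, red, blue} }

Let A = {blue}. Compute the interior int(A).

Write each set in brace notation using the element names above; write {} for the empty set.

open subsets of A: {}, {blue}; so int(A) = {blue}

{blue}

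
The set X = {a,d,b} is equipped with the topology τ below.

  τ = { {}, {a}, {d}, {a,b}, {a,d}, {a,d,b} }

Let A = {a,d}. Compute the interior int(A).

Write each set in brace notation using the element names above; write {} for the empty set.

U open, U⊆A: {}, {d}, {a}, {a,d}. int(A) = ⋃ = {a,d}

{a,d}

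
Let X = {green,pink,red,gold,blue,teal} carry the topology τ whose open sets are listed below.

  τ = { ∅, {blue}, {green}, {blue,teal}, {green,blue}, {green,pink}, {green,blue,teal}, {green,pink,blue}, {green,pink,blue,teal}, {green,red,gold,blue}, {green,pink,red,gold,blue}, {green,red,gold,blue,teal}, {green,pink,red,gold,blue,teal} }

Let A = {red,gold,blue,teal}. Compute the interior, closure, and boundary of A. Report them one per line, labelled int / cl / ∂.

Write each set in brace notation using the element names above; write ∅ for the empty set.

int(A) = {blue,teal}
cl(A)  = {red,gold,blue,teal}
∂A     = {red,gold}

interior: largest open inside A is {blue,teal} (from ∅, {blue}, {blue,teal})
cl via duality: int({green,pink}) = {green,pink}, so X∖{green,pink} = {red,gold,blue,teal}
cl∖int = {red,gold}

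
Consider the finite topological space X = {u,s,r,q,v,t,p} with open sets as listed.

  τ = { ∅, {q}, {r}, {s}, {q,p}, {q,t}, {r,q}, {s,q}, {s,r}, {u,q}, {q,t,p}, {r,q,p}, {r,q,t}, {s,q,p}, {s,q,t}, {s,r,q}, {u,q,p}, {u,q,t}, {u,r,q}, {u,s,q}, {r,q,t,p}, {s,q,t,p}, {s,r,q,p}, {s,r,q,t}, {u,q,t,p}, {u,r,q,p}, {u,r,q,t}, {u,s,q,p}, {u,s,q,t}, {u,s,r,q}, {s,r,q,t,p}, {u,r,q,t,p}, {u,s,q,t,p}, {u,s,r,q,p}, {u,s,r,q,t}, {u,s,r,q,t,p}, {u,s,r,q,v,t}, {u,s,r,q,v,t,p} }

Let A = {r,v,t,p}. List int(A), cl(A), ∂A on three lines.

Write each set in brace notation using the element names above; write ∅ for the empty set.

open subsets of A: ∅, {r}; so int(A) = {r}
closure: X∖int(X∖A) = X∖{u,s,q} = {r,v,t,p}
∂A = {r,v,t,p} minus {r} = {v,t,p}

int(A) = {r}
cl(A)  = {r,v,t,p}
∂A     = {v,t,p}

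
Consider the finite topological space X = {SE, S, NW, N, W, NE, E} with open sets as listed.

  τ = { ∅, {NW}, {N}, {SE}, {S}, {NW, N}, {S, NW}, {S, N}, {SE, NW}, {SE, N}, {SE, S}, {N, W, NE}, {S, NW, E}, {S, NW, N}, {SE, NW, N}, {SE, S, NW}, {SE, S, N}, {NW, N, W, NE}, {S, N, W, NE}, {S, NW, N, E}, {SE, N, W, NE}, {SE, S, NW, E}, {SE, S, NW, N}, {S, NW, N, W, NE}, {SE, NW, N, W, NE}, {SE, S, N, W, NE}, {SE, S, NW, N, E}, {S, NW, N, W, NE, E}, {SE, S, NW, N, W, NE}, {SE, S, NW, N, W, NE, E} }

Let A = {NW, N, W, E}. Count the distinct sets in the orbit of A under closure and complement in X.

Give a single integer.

8

closure: X∖int(X∖A) = X∖{SE, S} = {NW, N, W, NE, E}
Let k=closure and c=complement:
  1. A     = {NW, N, W, E}
  2. kA    = {NW, N, W, NE, E}
  3. cA    = {SE, S, NE}
  4. ckA   = {SE, S}
  5. kcA   = {SE, S, W, NE, E}
  6. kckA  = {SE, S, E}
  7. ckcA  = {NW, N}
  8. ckckA = {NW, N, W, NE}
— saturated at 8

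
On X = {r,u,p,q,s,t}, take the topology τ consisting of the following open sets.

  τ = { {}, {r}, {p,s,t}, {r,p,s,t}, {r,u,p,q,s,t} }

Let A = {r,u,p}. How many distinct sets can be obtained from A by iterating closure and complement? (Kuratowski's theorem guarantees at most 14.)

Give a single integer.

8

closure: X∖int(X∖A) = X∖{} = {r,u,p,q,s,t}
Let k=closure and c=complement:
  1. A     = {r,u,p}
  2. kA    = {r,u,p,q,s,t}
  3. cA    = {q,s,t}
  4. ckA   = {}
  5. kcA   = {u,p,q,s,t}
  6. ckcA  = {r}
  7. kckcA = {r,u,q}
  8. ckckcA = {p,s,t}
— saturated at 8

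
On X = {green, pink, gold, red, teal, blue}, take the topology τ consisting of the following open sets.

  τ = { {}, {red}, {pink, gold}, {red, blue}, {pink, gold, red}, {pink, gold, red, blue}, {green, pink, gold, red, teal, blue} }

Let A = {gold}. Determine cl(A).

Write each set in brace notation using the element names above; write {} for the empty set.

complement {green, pink, red, teal, blue}; its interior {red, blue}; cl(A) = X∖{red, blue} = {green, pink, gold, teal}

{green, pink, gold, teal}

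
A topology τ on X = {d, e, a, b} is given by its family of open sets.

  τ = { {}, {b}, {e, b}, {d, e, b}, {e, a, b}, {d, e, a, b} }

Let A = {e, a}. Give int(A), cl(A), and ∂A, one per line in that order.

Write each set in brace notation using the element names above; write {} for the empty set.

int(A) = {}
cl(A)  = {d, e, a}
∂A     = {d, e, a}

interior: largest open inside A is {} (from {})
cl via duality: int({d, b}) = {b}, so X∖{b} = {d, e, a}
cl∖int = {d, e, a}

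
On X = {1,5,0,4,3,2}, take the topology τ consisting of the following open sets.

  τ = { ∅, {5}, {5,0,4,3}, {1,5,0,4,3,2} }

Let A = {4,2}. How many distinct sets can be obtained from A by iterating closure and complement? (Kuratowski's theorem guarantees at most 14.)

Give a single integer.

6

complement {1,5,0,3}; its interior {5}; cl(A) = X∖{5} = {1,0,4,3,2}
With k = closure, c = complement:
  1. A     = {4,2}
  2. kA    = {1,0,4,3,2}
  3. cA    = {1,5,0,3}
  4. ckA   = {5}
  5. kcA   = {1,5,0,4,3,2}
  6. ckcA  = ∅
k, c of each give nothing new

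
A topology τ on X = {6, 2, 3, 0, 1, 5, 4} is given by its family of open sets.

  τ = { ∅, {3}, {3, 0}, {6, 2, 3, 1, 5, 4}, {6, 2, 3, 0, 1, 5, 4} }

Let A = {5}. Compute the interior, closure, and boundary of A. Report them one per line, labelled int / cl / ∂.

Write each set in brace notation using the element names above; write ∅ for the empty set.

int(A) = ∅
cl(A)  = {6, 2, 1, 5, 4}
∂A     = {6, 2, 1, 5, 4}

open subsets of A: ∅; so int(A) = ∅
closure: X∖int(X∖A) = X∖{3, 0} = {6, 2, 1, 5, 4}
∂A = {6, 2, 1, 5, 4} minus ∅ = {6, 2, 1, 5, 4}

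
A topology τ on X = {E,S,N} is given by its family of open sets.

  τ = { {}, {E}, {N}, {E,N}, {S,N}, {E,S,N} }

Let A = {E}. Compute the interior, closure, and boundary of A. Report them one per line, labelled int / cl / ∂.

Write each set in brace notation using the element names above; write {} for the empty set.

U open, U⊆A: {}, {E}. int(A) = ⋃ = {E}
X∖A={S,N}, int(X∖A)={S,N}, hence cl(A)={E}
∂A: remove int from cl → {}

int(A) = {E}
cl(A)  = {E}
∂A     = {}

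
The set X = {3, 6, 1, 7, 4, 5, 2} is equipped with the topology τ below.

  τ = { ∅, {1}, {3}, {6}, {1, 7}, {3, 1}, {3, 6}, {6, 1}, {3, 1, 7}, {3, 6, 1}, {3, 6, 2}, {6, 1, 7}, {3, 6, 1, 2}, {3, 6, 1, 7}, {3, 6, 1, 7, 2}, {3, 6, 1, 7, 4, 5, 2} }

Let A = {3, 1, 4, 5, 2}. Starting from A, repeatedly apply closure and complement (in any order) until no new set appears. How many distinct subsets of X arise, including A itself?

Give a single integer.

8

X∖A={6, 7}, int(X∖A)={6}, hence cl(A)={3, 1, 7, 4, 5, 2}
Orbit (k=closure, c=complement):
  1. A     = {3, 1, 4, 5, 2}
  2. kA    = {3, 1, 7, 4, 5, 2}
  3. cA    = {6, 7}
  4. ckA   = {6}
  5. kcA   = {6, 7, 4, 5, 2}
  6. kckA  = {6, 4, 5, 2}
  7. ckcA  = {3, 1}
  8. ckckA = {3, 1, 7}
(closed under both — stop)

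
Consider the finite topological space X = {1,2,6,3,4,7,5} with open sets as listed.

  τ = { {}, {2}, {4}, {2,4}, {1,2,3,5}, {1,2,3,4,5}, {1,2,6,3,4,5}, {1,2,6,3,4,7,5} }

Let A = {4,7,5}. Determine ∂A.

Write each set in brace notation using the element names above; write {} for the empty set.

{1,6,3,7,5}

open subsets of A: {}, {4}; so int(A) = {4}
closure: X∖int(X∖A) = X∖{2} = {1,6,3,4,7,5}
∂A = {1,6,3,4,7,5} minus {4} = {1,6,3,7,5}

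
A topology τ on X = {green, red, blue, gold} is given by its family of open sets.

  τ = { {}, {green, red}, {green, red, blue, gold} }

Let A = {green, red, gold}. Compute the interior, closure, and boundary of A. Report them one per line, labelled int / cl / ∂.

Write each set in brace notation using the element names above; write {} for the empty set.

interior: largest open inside A is {green, red} (from {}, {green, red})
cl via duality: int({blue}) = {}, so X∖{} = {green, red, blue, gold}
cl∖int = {blue, gold}

int(A) = {green, red}
cl(A)  = {green, red, blue, gold}
∂A     = {blue, gold}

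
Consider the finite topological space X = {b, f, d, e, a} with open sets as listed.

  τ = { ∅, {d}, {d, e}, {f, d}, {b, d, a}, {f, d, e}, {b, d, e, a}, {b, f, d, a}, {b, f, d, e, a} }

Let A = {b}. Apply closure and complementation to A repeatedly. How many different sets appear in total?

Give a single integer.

cl via duality: int({f, d, e, a}) = {f, d, e}, so X∖{f, d, e} = {b, a}
Write k for closure, c for complement:
  1. A     = {b}
  2. kA    = {b, a}
  3. cA    = {f, d, e, a}
  4. ckA   = {f, d, e}
  5. kcA   = {b, f, d, e, a}
  6. ckcA  = ∅
applying k or c yields no new set

6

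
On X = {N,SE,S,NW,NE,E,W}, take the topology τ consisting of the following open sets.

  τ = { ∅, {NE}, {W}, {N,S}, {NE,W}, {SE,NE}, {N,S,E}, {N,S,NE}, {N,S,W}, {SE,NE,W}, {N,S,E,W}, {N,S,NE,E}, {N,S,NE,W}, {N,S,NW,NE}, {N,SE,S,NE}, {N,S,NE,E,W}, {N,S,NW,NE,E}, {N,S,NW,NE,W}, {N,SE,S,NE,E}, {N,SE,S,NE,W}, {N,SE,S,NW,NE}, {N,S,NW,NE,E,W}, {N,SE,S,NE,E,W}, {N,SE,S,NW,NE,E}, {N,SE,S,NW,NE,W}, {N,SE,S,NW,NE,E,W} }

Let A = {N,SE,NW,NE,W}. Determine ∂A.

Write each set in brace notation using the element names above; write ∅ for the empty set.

{N,S,NW,E}

interior: largest open inside A is {SE,NE,W} (from ∅, {NE}, {W}, {NE,W}, {SE,NE}, {SE,NE,W})
cl via duality: int({S,E}) = ∅, so X∖∅ = {N,SE,S,NW,NE,E,W}
cl∖int = {N,S,NW,E}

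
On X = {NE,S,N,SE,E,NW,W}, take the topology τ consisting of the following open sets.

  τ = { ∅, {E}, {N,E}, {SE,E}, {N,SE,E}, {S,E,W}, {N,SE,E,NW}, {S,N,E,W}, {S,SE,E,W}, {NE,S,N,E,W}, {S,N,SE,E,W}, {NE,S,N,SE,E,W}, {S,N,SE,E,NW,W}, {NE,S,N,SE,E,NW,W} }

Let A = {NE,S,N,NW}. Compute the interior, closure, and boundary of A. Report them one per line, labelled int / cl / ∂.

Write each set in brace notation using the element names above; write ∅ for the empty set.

int(A) = ∅
cl(A)  = {NE,S,N,NW,W}
∂A     = {NE,S,N,NW,W}

interior: largest open inside A is ∅ (from ∅)
cl via duality: int({SE,E,W}) = {SE,E}, so X∖{SE,E} = {NE,S,N,NW,W}
cl∖int = {NE,S,N,NW,W}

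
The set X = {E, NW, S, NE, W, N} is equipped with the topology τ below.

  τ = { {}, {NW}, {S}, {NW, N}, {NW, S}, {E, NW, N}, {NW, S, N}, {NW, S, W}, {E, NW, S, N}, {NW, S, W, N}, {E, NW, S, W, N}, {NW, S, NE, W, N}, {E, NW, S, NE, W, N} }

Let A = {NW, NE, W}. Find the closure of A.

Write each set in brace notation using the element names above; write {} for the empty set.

{E, NW, NE, W, N}

X∖A={E, S, N}, int(X∖A)={S}, hence cl(A)={E, NW, NE, W, N}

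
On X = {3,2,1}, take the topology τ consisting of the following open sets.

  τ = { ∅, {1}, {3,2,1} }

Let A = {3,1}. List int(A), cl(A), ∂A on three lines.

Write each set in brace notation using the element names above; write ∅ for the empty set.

opens ⊆ A: ∅, {1}; union → int = {1}
complement {2}; its interior ∅; cl(A) = X∖∅ = {3,2,1}
boundary = {3,2,1} ∖ {1} = {3,2}

int(A) = {1}
cl(A)  = {3,2,1}
∂A     = {3,2}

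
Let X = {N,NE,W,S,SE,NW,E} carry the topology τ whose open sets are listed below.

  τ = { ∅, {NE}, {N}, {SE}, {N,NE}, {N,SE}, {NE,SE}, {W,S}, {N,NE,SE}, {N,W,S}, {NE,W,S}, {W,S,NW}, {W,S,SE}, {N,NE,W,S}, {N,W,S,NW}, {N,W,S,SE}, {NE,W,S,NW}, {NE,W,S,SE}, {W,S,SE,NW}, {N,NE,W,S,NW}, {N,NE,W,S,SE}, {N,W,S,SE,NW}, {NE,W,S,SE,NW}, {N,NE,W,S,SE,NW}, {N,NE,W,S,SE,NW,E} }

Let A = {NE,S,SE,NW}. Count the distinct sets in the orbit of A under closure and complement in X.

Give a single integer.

10

closure: X∖int(X∖A) = X∖{N} = {NE,W,S,SE,NW,E}
Let k=closure and c=complement:
  1. A     = {NE,S,SE,NW}
  2. kA    = {NE,W,S,SE,NW,E}
  3. cA    = {N,W,E}
  4. ckA   = {N}
  5. kcA   = {N,W,S,NW,E}
  6. kckA  = {N,E}
  7. ckcA  = {NE,SE}
  8. ckckA = {NE,W,S,SE,NW}
  9. kckcA = {NE,SE,E}
  10. ckckcA = {N,W,S,NW}
— saturated at 10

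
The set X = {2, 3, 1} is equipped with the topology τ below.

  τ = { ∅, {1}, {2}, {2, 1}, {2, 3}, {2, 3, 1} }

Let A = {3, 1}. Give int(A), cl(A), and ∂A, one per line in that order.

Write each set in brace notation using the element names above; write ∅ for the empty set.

interior: largest open inside A is {1} (from ∅, {1})
cl via duality: int({2}) = {2}, so X∖{2} = {3, 1}
cl∖int = {3}

int(A) = {1}
cl(A)  = {3, 1}
∂A     = {3}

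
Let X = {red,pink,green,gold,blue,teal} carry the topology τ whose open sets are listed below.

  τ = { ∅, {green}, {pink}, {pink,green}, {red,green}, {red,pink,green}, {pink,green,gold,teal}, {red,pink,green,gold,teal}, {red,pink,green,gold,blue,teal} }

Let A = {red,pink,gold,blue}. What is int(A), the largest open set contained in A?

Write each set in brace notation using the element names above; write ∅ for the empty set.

opens ⊆ A: ∅, {pink}; union → int = {pink}

{pink}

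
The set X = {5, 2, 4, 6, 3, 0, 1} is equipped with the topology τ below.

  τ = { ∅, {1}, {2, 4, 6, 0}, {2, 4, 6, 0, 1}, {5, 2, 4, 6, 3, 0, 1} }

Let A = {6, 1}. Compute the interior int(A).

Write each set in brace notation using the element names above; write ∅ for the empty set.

interior: largest open inside A is {1} (from ∅, {1})

{1}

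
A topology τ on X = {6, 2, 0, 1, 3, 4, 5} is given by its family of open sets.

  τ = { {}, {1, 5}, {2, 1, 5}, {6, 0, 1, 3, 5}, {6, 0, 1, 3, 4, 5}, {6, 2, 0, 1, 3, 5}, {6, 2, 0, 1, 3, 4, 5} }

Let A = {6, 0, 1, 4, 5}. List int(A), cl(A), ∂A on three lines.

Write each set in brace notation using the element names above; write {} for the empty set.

int(A) = {1, 5}
cl(A)  = {6, 2, 0, 1, 3, 4, 5}
∂A     = {6, 2, 0, 3, 4}

U open, U⊆A: {}, {1, 5}. int(A) = ⋃ = {1, 5}
X∖A={2, 3}, int(X∖A)={}, hence cl(A)={6, 2, 0, 1, 3, 4, 5}
∂A: remove int from cl → {6, 2, 0, 3, 4}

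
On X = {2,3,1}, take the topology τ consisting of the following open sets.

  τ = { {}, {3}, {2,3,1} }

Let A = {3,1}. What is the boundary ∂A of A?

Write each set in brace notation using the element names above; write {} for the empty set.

{2,1}

opens ⊆ A: {}, {3}; union → int = {3}
complement {2}; its interior {}; cl(A) = X∖{} = {2,3,1}
boundary = {2,3,1} ∖ {3} = {2,1}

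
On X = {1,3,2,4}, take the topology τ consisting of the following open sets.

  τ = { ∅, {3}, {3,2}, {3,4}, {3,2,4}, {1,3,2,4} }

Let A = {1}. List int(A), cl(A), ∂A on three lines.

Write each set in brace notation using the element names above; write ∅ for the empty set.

int(A) = ∅
cl(A)  = {1}
∂A     = {1}

open subsets of A: ∅; so int(A) = ∅
closure: X∖int(X∖A) = X∖{3,2,4} = {1}
∂A = {1} minus ∅ = {1}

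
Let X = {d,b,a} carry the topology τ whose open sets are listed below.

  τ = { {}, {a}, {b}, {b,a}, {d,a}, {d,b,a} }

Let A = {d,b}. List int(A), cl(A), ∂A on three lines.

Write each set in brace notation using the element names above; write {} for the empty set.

int(A) = {b}
cl(A)  = {d,b}
∂A     = {d}

U open, U⊆A: {}, {b}. int(A) = ⋃ = {b}
X∖A={a}, int(X∖A)={a}, hence cl(A)={d,b}
∂A: remove int from cl → {d}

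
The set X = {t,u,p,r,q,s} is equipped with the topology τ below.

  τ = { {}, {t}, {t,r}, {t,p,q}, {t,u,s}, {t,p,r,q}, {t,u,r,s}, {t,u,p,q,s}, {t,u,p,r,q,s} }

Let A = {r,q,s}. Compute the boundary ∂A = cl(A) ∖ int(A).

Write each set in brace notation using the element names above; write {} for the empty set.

opens ⊆ A: {}; union → int = {}
complement {t,u,p}; its interior {t}; cl(A) = X∖{t} = {u,p,r,q,s}
boundary = {u,p,r,q,s} ∖ {} = {u,p,r,q,s}

{u,p,r,q,s}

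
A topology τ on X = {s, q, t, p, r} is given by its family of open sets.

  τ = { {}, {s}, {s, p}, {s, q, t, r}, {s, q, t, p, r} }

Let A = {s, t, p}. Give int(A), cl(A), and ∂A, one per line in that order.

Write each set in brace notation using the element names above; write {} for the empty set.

int(A) = {s, p}
cl(A)  = {s, q, t, p, r}
∂A     = {q, t, r}

interior: largest open inside A is {s, p} (from {}, {s}, {s, p})
cl via duality: int({q, r}) = {}, so X∖{} = {s, q, t, p, r}
cl∖int = {q, t, r}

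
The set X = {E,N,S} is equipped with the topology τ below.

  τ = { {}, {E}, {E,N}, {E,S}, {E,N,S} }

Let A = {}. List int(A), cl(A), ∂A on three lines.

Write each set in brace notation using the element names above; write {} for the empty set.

int(A) = {}
cl(A)  = {}
∂A     = {}

interior: largest open inside A is {} (from {})
cl via duality: int({E,N,S}) = {E,N,S}, so X∖{E,N,S} = {}
cl∖int = {}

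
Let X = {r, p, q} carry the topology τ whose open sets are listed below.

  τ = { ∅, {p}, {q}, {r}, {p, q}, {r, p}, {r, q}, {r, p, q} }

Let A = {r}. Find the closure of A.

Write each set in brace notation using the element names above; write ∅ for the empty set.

closure: X∖int(X∖A) = X∖{p, q} = {r}

{r}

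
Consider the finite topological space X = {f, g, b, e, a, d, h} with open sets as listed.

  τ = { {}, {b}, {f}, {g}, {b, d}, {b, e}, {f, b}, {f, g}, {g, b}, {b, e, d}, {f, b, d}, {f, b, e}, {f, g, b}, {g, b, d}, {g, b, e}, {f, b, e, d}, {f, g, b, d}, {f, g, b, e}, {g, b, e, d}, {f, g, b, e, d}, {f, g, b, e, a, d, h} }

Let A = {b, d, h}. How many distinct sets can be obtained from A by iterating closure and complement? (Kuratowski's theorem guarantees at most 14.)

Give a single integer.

8

complement {f, g, e, a}; its interior {f, g}; cl(A) = X∖{f, g} = {b, e, a, d, h}
With k = closure, c = complement:
  1. A     = {b, d, h}
  2. kA    = {b, e, a, d, h}
  3. cA    = {f, g, e, a}
  4. ckA   = {f, g}
  5. kcA   = {f, g, e, a, h}
  6. kckA  = {f, g, a, h}
  7. ckcA  = {b, d}
  8. ckckA = {b, e, d}
k, c of each give nothing new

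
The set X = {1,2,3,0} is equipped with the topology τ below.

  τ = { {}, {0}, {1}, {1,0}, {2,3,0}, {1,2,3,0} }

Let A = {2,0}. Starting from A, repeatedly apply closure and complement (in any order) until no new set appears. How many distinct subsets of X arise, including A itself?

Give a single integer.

complement {1,3}; its interior {1}; cl(A) = X∖{1} = {2,3,0}
With k = closure, c = complement:
  1. A     = {2,0}
  2. kA    = {2,3,0}
  3. cA    = {1,3}
  4. ckA   = {1}
  5. kcA   = {1,2,3}
  6. ckcA  = {0}
k, c of each give nothing new

6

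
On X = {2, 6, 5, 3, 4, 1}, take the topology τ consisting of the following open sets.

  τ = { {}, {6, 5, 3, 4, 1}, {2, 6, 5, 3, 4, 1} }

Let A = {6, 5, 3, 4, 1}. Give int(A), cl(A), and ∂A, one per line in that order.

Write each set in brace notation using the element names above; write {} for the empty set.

interior: largest open inside A is {6, 5, 3, 4, 1} (from {}, {6, 5, 3, 4, 1})
cl via duality: int({2}) = {}, so X∖{} = {2, 6, 5, 3, 4, 1}
cl∖int = {2}

int(A) = {6, 5, 3, 4, 1}
cl(A)  = {2, 6, 5, 3, 4, 1}
∂A     = {2}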